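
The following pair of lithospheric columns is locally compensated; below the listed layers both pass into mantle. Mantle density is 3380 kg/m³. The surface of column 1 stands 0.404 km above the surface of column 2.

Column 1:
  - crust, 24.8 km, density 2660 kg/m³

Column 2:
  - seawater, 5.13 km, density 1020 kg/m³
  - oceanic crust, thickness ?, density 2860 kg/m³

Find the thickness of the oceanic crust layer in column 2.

8.43 km

Take the compensation level at the base of the deeper column (depth z_c below the surface of column 1) and equate Σ ρ_i t_i down to z_c; mantle fills any gap and the z_c terms cancel.
Column 1: 24.8×2660 + (z_c − 24.8)×3380
Column 2: 0.404×0 + 5.13×1020 + x×2860 + (z_c − 0.404 − 5.13 − x)×3380
The z_c×3380 term appears on both sides and cancels. Collect the known terms of each column as K = Σ(ρt)_known − 3380 × (depth of known layers): K_1 = 65968 − 3380×24.8 = −17856; K_2 = 5232.6 − 3380×(0.404 + 5.13) = −13472.32.
Balance: K_1 = K_2 − x×(3380 − 2860), so x = (K_2 − K_1)/(3380 − 2860) = 4383.68/520 = 8.43 km.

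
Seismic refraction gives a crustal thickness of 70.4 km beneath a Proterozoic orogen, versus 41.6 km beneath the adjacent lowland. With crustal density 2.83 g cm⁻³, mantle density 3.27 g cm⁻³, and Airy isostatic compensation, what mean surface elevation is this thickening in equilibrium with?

3.88 km

Excess crust Δ = 70.4 km − 41.6 km = 28.8 km, split between elevation h and root r with h + r = Δ.
Airy balance ρ_c h = (ρ_m − ρ_c) r gives r = h ρ_c/(ρ_m − ρ_c), so h (1 + ρ_c/(ρ_m − ρ_c)) = Δ, i.e. h = Δ (ρ_m − ρ_c)/ρ_m.
h = 28.8 km × 0.44/3.27 = 3.88 km.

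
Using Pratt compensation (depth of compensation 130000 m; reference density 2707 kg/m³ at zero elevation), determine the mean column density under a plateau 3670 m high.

2630 kg/m³

Pratt balance: ρ_ref D = ρ (D + h).
ρ = ρ_ref D/(D + h) = 2707 × 130000 m/(130000 m + 3670 m) = 2630 kg/m³.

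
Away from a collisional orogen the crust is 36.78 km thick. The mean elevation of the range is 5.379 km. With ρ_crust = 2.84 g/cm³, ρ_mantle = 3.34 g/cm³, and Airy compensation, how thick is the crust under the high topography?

72.7 km

Root depth r = h ρ_c / (ρ_m − ρ_c) = 5.379 km × 2.84 / 0.5 = 30.55 km.
Total thickness = T + h + r = 36.78 km + 5.379 km + 30.55 km = 72.7 km.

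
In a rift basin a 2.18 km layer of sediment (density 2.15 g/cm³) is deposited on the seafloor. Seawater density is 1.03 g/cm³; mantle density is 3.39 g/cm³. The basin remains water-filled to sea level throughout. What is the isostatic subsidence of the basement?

Submarine loading: the sediment displaces seawater, and the subsidence is in turn flooded, so s (ρ_m − ρ_w) = t (ρ_sed − ρ_w).
s = 2.18 km × (2.15 − 1.03) / (3.39 − 1.03) = 1.03 km.

1.03 km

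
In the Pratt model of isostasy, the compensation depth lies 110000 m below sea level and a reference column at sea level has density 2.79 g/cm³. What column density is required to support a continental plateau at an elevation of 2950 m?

Pratt balance: ρ_ref D = ρ (D + h).
ρ = ρ_ref D/(D + h) = 2.79 × 110000 m/(110000 m + 2950 m) = 2.72 g/cm³.

2.72 g/cm³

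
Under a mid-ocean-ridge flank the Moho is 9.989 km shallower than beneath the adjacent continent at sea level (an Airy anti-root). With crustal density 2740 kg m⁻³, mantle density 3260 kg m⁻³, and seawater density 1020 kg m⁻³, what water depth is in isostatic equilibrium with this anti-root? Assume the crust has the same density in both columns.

3.02 km

Replacing a thickness d of crust by seawater at the top must be balanced by replacing crust with mantle at the base: d (ρ_c − ρ_w) = a (ρ_m − ρ_c).
d = a (ρ_m − ρ_c)/(ρ_c − ρ_w) = 9.989 km × 520/1720 = 3.02 km.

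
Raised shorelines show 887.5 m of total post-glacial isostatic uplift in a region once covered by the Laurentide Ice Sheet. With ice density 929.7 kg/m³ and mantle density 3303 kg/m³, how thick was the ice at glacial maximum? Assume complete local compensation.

3150 m

u = t ρ_ice/ρ_m → t = u ρ_m/ρ_ice = 887.5 m × 3303/929.7 = 3150 m.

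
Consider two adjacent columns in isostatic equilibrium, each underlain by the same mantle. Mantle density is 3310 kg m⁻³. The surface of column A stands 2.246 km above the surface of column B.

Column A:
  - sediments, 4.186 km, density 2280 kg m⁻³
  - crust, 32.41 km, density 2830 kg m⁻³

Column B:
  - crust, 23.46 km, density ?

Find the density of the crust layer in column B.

2780 kg m⁻³

Take the compensation level at the base of the deeper column (depth z_c below the surface of column A) and equate Σ ρ_i t_i down to z_c; mantle fills any gap and the z_c terms cancel.
Column A: 4.186×2280 + 32.41×2830 + (z_c − 36.596)×3310
Column B: 2.246×0 + 23.46×ρ + (z_c − 2.246 − 23.46)×3310
The z_c×3310 term appears on both sides and cancels. Collect the known terms of each column as K = Σ(ρt)_known − 3310 × (depth of known layers): K_A = 101264.38 − 3310×36.596 = −19868.38; K_B = 0 − 3310×(2.246 + 23.46) = −85086.86.
Balance: K_A = K_B + 23.46×ρ, so ρ = (K_A − K_B)/23.46 = 65218.5/23.46 = 2780 kg m⁻³.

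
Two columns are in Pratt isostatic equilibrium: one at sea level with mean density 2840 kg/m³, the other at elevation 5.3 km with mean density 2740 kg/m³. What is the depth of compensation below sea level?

145 km

ρ_ref D = ρ (D + h) → D (ρ_ref − ρ) = ρ h.
D = ρ h/(ρ_ref − ρ) = 2740 × 5.3 km/(2840 − 2740) = 145 km.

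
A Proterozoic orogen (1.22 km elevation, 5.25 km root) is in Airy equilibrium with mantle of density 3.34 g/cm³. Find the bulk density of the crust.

2.71 g/cm³

ρ_c h = (ρ_m − ρ_c) r → ρ_c (h + r) = ρ_m r → ρ_c = ρ_m r / (h + r).
ρ_c = 3.34 × 5.25 km / (1.22 km + 5.25 km) = 2.71 g/cm³.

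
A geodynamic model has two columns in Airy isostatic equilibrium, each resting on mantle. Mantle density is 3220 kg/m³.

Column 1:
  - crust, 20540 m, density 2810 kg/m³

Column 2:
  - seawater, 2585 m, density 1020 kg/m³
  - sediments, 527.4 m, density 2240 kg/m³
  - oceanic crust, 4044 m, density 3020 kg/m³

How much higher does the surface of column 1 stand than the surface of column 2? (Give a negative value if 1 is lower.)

437 m

For any compensation level in the mantle, the mantle terms cancel and isostasy reduces to e = (Σt_1 − Σt_2) − (Σ(ρt)_1 − Σ(ρt)_2) / ρ_m.
Σt_1 = 20540 m; Σt_2 = 7156.4 m; Σ(ρt)_1 = 57717400; Σ(ρt)_2 = 16030956 (in m·kg/m³).
e = (20540 − 7156.4) − (57717400 − 16030956) / 3220 = 437 m.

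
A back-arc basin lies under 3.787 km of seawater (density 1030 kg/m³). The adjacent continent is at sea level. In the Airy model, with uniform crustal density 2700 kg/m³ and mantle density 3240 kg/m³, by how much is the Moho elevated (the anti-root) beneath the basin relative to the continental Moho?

Equating mass per unit area of the two columns: replacing crust with seawater at the top is compensated by replacing crust with mantle at the base: d (ρ_c − ρ_w) = a (ρ_m − ρ_c).
a = d (ρ_c − ρ_w)/(ρ_m − ρ_c) = 3.787 km × 1670/540 = 11.7 km.

11.7 km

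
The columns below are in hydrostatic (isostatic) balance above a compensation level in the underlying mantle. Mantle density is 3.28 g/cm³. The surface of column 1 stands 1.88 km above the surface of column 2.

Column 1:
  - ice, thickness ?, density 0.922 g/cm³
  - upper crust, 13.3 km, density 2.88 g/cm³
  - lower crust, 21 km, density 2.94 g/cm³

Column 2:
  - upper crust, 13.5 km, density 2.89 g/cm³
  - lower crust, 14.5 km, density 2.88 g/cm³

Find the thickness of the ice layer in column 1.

2.02 km

Take the compensation level at the base of the deeper column (depth z_c below the surface of column 1) and equate Σ ρ_i t_i down to z_c; mantle fills any gap and the z_c terms cancel.
Column 1: x×0.922 + 13.3×2.88 + 21×2.94 + (z_c − 34.3 − x)×3.28
Column 2: 1.88×0 + 13.5×2.89 + 14.5×2.88 + (z_c − 1.88 − 28)×3.28
The z_c×3.28 term appears on both sides and cancels. Collect the known terms of each column as K = Σ(ρt)_known − 3.28 × (depth of known layers): K_1 = 100.044 − 3.28×34.3 = −12.46; K_2 = 80.775 − 3.28×(1.88 + 28) = −17.2314.
Balance: K_1 − x×(3.28 − 0.922) = K_2, so x = (K_1 − K_2)/(3.28 − 0.922) = 4.7714/2.358 = 2.02 km.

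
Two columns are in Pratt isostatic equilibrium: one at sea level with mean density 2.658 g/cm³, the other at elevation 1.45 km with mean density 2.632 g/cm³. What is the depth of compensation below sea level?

ρ_ref D = ρ (D + h) → D (ρ_ref − ρ) = ρ h.
D = ρ h/(ρ_ref − ρ) = 2.632 × 1.45 km/(2.658 − 2.632) = 147 km.

147 km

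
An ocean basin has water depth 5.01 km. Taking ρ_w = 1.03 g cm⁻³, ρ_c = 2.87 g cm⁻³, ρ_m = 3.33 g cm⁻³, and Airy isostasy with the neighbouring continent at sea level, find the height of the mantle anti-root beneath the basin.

Isostatic balance requires: replacing crust with seawater at the top is compensated by replacing crust with mantle at the base: d (ρ_c − ρ_w) = a (ρ_m − ρ_c).
a = d (ρ_c − ρ_w)/(ρ_m − ρ_c) = 5.01 km × 1.84/0.46 = 20 km.

20 km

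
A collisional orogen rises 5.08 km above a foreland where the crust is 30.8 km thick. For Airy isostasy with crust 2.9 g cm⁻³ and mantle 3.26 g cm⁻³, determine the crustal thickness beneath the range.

Root depth r = h ρ_c / (ρ_m − ρ_c) = 5.08 km × 2.9 / 0.36 = 40.92 km.
Total thickness = T + h + r = 30.8 km + 5.08 km + 40.92 km = 76.8 km.

76.8 km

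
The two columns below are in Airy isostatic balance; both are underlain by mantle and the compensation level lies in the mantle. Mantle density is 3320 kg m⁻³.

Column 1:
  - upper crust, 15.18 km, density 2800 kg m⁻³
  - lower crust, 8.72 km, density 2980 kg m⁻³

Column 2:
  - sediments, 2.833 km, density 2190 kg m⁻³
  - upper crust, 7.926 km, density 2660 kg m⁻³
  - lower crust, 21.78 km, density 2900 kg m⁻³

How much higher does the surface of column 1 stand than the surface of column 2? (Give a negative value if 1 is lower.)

For any compensation level in the mantle, the mantle terms cancel and isostasy reduces to e = (Σt_1 − Σt_2) − (Σ(ρt)_1 − Σ(ρt)_2) / ρ_m.
Σt_1 = 23.9 km; Σt_2 = 32.539 km; Σ(ρt)_1 = 68489.6; Σ(ρt)_2 = 90449.43 (in km·kg m⁻³).
e = (23.9 − 32.539) − (68489.6 − 90449.43) / 3320 = −2.02 km.

−2.02 km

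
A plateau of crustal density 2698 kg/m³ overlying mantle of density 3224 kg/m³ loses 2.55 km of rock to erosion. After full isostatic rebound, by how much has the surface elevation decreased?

Rebound u = e ρ_c/ρ_m = 2.55 km × 2698/3224 = 2.134 km.
Net surface drop = e − u = 2.55 km − 2.134 km = e (ρ_m − ρ_c)/ρ_m = 0.416 km.

0.416 km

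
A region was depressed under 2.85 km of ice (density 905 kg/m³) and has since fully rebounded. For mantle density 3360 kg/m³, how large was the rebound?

Removing the load lets mantle flow back in; uplift u satisfies ρ_ice t = ρ_m u.
u = t ρ_ice/ρ_m = 2.85 km × 905/3360 = 0.768 km.

0.768 km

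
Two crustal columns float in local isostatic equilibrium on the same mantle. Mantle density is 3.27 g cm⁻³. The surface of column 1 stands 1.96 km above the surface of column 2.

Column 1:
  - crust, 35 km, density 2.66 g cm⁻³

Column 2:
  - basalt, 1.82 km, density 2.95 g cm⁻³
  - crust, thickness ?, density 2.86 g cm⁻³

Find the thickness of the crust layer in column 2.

Take the compensation level at the base of the deeper column (depth z_c below the surface of column 1) and equate Σ ρ_i t_i down to z_c; mantle fills any gap and the z_c terms cancel.
Column 1: 35×2.66 + (z_c − 35)×3.27
Column 2: 1.96×0 + 1.82×2.95 + x×2.86 + (z_c − 1.96 − 1.82 − x)×3.27
The z_c×3.27 term appears on both sides and cancels. Collect the known terms of each column as K = Σ(ρt)_known − 3.27 × (depth of known layers): K_1 = 93.1 − 3.27×35 = −21.35; K_2 = 5.369 − 3.27×(1.96 + 1.82) = −6.9916.
Balance: K_1 = K_2 − x×(3.27 − 2.86), so x = (K_2 − K_1)/(3.27 − 2.86) = 14.3584/0.41 = 35 km.

35 km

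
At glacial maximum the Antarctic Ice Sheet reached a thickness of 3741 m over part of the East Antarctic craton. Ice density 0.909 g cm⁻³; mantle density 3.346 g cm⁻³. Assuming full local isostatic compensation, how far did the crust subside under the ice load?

1020 m

For local isostatic compensation: the ice load ρ_ice t is balanced by mantle displaced below, ρ_m s.
s = t ρ_ice / ρ_m = 3741 m × 0.909/3.346 = 1020 m.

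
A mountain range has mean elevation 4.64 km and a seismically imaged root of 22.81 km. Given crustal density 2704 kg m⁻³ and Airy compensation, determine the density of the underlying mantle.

3250 kg m⁻³

Airy balance: ρ_c h = (ρ_m − ρ_c) r → ρ_m = ρ_c (1 + h/r).
ρ_m = 2704 × (1 + 4.64 km/22.81 km) = 3250 kg m⁻³.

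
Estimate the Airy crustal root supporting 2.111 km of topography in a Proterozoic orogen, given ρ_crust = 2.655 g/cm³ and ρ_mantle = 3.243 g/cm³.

Isostatic balance requires: the weight of the topography is balanced by the buoyancy of the root, ρ_c h = (ρ_m − ρ_c) r.
r = h · ρ_c / (ρ_m − ρ_c) = 2.111 km × 2.655 / (3.243 − 2.655) = 9.53 km.

9.53 km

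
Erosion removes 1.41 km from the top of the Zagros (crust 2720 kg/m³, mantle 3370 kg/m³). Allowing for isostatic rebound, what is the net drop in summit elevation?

Rebound u = e ρ_c/ρ_m = 1.41 km × 2720/3370 = 1.138 km.
Net surface drop = e − u = 1.41 km − 1.138 km = e (ρ_m − ρ_c)/ρ_m = 0.272 km.

0.272 km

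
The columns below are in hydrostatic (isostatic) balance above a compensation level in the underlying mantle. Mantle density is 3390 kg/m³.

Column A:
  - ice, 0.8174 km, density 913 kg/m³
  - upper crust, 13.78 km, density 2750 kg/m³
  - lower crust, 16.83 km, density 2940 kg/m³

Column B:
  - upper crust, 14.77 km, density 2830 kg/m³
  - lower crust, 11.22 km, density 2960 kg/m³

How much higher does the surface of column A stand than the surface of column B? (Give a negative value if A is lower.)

For any compensation level in the mantle, the mantle terms cancel and isostasy reduces to e = (Σt_A − Σt_B) − (Σ(ρt)_A − Σ(ρt)_B) / ρ_m.
Σt_A = 31.4274 km; Σt_B = 25.99 km; Σ(ρt)_A = 88121.4862; Σ(ρt)_B = 75010.3 (in km·kg/m³).
e = (31.4274 − 25.99) − (88121.4862 − 75010.3) / 3390 = 1.57 km.

1.57 km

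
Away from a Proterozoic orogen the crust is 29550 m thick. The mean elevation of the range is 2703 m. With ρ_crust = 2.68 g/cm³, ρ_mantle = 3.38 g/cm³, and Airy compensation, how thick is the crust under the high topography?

42600 m

Root depth r = h ρ_c / (ρ_m − ρ_c) = 2703 m × 2.68 / 0.7 = 10350 m.
Total thickness = T + h + r = 29550 m + 2703 m + 10350 m = 42600 m.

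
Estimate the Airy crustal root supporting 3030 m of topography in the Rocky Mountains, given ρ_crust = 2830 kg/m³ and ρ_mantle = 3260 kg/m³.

In Airy isostatic equilibrium: the weight of the topography is balanced by the buoyancy of the root, ρ_c h = (ρ_m − ρ_c) r.
r = h · ρ_c / (ρ_m − ρ_c) = 3030 m × 2830 / (3260 − 2830) = 19900 m.

19900 m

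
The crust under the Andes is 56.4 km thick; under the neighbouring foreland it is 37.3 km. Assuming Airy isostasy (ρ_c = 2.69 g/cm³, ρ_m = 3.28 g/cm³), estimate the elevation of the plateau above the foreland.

Excess crust Δ = 56.4 km − 37.3 km = 19.1 km, split between elevation h and root r with h + r = Δ.
Airy balance ρ_c h = (ρ_m − ρ_c) r gives r = h ρ_c/(ρ_m − ρ_c), so h (1 + ρ_c/(ρ_m − ρ_c)) = Δ, i.e. h = Δ (ρ_m − ρ_c)/ρ_m.
h = 19.1 km × 0.59/3.28 = 3.44 km.

3.44 km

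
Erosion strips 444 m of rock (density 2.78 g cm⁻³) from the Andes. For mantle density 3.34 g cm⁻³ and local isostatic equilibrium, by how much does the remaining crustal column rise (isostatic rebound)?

Unloading: uplift u = e ρ_c/ρ_m = 444 m × 2.78/3.34 = 370 m.

370 m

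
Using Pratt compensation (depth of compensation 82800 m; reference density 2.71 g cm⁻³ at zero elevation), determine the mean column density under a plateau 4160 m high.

2.58 g cm⁻³

Pratt balance: ρ_ref D = ρ (D + h).
ρ = ρ_ref D/(D + h) = 2.71 × 82800 m/(82800 m + 4160 m) = 2.58 g cm⁻³.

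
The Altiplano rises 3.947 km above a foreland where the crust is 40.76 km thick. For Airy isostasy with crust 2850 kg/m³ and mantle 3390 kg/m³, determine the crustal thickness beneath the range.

65.5 km

Root depth r = h ρ_c / (ρ_m − ρ_c) = 3.947 km × 2850 / 540 = 20.83 km.
Total thickness = T + h + r = 40.76 km + 3.947 km + 20.83 km = 65.5 km.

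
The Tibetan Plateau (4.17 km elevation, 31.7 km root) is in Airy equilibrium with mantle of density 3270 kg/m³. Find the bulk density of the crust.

ρ_c h = (ρ_m − ρ_c) r → ρ_c (h + r) = ρ_m r → ρ_c = ρ_m r / (h + r).
ρ_c = 3270 × 31.7 km / (4.17 km + 31.7 km) = 2890 kg/m³.

2890 kg/m³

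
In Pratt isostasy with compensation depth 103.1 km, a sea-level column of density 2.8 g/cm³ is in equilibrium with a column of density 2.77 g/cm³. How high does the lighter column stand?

1.12 km

ρ_ref D = ρ (D + h) → h = D (ρ_ref − ρ)/ρ.
h = 103.1 km × (2.8 − 2.77)/2.77 = 1.12 km.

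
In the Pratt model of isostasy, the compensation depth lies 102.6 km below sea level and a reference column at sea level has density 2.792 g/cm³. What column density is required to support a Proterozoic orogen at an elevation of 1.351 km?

2.76 g/cm³

Pratt balance: ρ_ref D = ρ (D + h).
ρ = ρ_ref D/(D + h) = 2.792 × 102.6 km/(102.6 km + 1.351 km) = 2.76 g/cm³.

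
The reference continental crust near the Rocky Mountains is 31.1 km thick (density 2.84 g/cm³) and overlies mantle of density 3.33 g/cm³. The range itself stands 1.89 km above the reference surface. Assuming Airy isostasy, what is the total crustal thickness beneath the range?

43.9 km

Root depth r = h ρ_c / (ρ_m − ρ_c) = 1.89 km × 2.84 / 0.49 = 10.95 km.
Total thickness = T + h + r = 31.1 km + 1.89 km + 10.95 km = 43.9 km.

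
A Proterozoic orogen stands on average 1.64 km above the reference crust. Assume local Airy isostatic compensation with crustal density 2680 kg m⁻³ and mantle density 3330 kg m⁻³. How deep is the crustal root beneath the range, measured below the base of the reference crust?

6.76 km

Equating mass per unit area of the two columns: the weight of the topography is balanced by the buoyancy of the root, ρ_c h = (ρ_m − ρ_c) r.
r = h · ρ_c / (ρ_m − ρ_c) = 1.64 km × 2680 / (3330 − 2680) = 6.76 km.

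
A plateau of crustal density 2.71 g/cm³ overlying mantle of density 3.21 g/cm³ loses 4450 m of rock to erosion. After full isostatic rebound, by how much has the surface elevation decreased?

Rebound u = e ρ_c/ρ_m = 4450 m × 2.71/3.21 = 3757 m.
Net surface drop = e − u = 4450 m − 3757 m = e (ρ_m − ρ_c)/ρ_m = 693 m.

693 m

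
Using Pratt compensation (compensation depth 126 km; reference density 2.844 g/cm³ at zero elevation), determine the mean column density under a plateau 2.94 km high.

2.78 g/cm³

Pratt balance: ρ_ref D = ρ (D + h).
ρ = ρ_ref D/(D + h) = 2.844 × 126 km/(126 km + 2.94 km) = 2.78 g/cm³.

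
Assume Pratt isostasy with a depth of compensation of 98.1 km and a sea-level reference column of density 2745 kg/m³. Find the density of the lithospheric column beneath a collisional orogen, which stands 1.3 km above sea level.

2710 kg/m³

Pratt balance: ρ_ref D = ρ (D + h).
ρ = ρ_ref D/(D + h) = 2745 × 98.1 km/(98.1 km + 1.3 km) = 2710 kg/m³.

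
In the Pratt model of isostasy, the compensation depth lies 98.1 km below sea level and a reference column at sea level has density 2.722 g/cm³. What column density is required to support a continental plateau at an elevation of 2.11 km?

Pratt balance: ρ_ref D = ρ (D + h).
ρ = ρ_ref D/(D + h) = 2.722 × 98.1 km/(98.1 km + 2.11 km) = 2.66 g/cm³.

2.66 g/cm³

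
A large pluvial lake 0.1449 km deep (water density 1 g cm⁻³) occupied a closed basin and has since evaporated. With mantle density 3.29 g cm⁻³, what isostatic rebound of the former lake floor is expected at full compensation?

0.044 km

u = d ρ_w/ρ_m = 0.1449 km × 1/3.29 = 0.044 km.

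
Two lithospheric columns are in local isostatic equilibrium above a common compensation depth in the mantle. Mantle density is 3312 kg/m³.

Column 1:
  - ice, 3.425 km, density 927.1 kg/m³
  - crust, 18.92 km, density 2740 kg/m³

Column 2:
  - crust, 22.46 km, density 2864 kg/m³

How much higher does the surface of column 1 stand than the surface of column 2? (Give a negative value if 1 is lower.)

For any compensation level in the mantle, the mantle terms cancel and isostasy reduces to e = (Σt_1 − Σt_2) − (Σ(ρt)_1 − Σ(ρt)_2) / ρ_m.
Σt_1 = 22.345 km; Σt_2 = 22.46 km; Σ(ρt)_1 = 55016.1175; Σ(ρt)_2 = 64325.44 (in km·kg/m³).
e = (22.345 − 22.46) − (55016.1175 − 64325.44) / 3312 = 2.7 km.

2.7 km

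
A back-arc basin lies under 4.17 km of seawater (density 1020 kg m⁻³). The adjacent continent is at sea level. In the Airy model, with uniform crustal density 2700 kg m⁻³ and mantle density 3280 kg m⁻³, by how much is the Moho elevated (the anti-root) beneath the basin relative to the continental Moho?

12.1 km

For local isostatic compensation: replacing crust with seawater at the top is compensated by replacing crust with mantle at the base: d (ρ_c − ρ_w) = a (ρ_m − ρ_c).
a = d (ρ_c − ρ_w)/(ρ_m − ρ_c) = 4.17 km × 1680/580 = 12.1 km.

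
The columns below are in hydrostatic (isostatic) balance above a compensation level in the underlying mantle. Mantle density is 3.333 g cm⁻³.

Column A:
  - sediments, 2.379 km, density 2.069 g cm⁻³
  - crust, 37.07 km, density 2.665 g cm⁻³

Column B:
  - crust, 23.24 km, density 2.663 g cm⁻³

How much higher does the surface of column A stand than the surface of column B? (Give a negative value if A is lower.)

3.66 km

For any compensation level in the mantle, the mantle terms cancel and isostasy reduces to e = (Σt_A − Σt_B) − (Σ(ρt)_A − Σ(ρt)_B) / ρ_m.
Σt_A = 39.449 km; Σt_B = 23.24 km; Σ(ρt)_A = 103.713701; Σ(ρt)_B = 61.88812 (in km·g cm⁻³).
e = (39.449 − 23.24) − (103.713701 − 61.88812) / 3.333 = 3.66 km.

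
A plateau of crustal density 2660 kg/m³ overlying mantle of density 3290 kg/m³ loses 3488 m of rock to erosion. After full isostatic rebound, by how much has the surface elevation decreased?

668 m

Rebound u = e ρ_c/ρ_m = 3488 m × 2660/3290 = 2820 m.
Net surface drop = e − u = 3488 m − 2820 m = e (ρ_m − ρ_c)/ρ_m = 668 m.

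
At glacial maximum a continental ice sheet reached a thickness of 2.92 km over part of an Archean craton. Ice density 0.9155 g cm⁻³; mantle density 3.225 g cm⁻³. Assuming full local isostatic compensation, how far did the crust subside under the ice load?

0.829 km

For local isostatic compensation: the ice load ρ_ice t is balanced by mantle displaced below, ρ_m s.
s = t ρ_ice / ρ_m = 2.92 km × 0.9155/3.225 = 0.829 km.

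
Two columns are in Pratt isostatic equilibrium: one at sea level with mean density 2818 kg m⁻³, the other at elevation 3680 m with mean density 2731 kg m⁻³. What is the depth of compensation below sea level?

116000 m

ρ_ref D = ρ (D + h) → D (ρ_ref − ρ) = ρ h.
D = ρ h/(ρ_ref − ρ) = 2731 × 3680 m/(2818 − 2731) = 116000 m.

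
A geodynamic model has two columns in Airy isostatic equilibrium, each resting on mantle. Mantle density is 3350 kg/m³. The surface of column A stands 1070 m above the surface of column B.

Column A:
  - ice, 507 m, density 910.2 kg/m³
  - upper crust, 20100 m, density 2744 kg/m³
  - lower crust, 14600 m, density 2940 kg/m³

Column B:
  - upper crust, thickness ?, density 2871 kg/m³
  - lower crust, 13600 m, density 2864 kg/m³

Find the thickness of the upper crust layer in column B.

19200 m

Take the compensation level at the base of the deeper column (depth z_c below the surface of column A) and equate Σ ρ_i t_i down to z_c; mantle fills any gap and the z_c terms cancel.
Column A: 507×910.2 + 20100×2744 + 14600×2940 + (z_c − 35207)×3350
Column B: 1070×0 + x×2871 + 13600×2864 + (z_c − 1070 − 13600 − x)×3350
The z_c×3350 term appears on both sides and cancels. Collect the known terms of each column as K = Σ(ρt)_known − 3350 × (depth of known layers): K_A = 98539871.4 − 3350×35207 = −19403578.6; K_B = 38950400 − 3350×(1070 + 13600) = −10194100.
Balance: K_A = K_B − x×(3350 − 2871), so x = (K_B − K_A)/(3350 − 2871) = 9209480/479 = 19200 m.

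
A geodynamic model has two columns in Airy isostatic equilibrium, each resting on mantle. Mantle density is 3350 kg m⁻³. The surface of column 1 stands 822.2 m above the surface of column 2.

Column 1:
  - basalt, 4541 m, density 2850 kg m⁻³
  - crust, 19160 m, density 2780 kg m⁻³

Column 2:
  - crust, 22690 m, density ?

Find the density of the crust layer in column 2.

Take the compensation level at the base of the deeper column (depth z_c below the surface of column 1) and equate Σ ρ_i t_i down to z_c; mantle fills any gap and the z_c terms cancel.
Column 1: 4541×2850 + 19160×2780 + (z_c − 23701)×3350
Column 2: 822.2×0 + 22690×ρ + (z_c − 822.2 − 22690)×3350
The z_c×3350 term appears on both sides and cancels. Collect the known terms of each column as K = Σ(ρt)_known − 3350 × (depth of known layers): K_1 = 66206650 − 3350×23701 = −13191700; K_2 = 0 − 3350×(822.2 + 22690) = −78765870.
Balance: K_1 = K_2 + 22690×ρ, so ρ = (K_1 − K_2)/22690 = 65574200/22690 = 2890 kg m⁻³.

2890 kg m⁻³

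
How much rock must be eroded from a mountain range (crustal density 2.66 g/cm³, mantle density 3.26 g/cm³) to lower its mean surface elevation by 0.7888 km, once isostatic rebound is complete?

Net drop Δ = e − u = e − e ρ_c/ρ_m = e (ρ_m − ρ_c)/ρ_m.
e = Δ ρ_m/(ρ_m − ρ_c) = 0.7888 km × 3.26/0.6 = 4.29 km.

4.29 km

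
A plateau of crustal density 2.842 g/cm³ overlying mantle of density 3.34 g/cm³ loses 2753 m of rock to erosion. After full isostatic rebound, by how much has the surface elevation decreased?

Rebound u = e ρ_c/ρ_m = 2753 m × 2.842/3.34 = 2343 m.
Net surface drop = e − u = 2753 m − 2343 m = e (ρ_m − ρ_c)/ρ_m = 410 m.

410 m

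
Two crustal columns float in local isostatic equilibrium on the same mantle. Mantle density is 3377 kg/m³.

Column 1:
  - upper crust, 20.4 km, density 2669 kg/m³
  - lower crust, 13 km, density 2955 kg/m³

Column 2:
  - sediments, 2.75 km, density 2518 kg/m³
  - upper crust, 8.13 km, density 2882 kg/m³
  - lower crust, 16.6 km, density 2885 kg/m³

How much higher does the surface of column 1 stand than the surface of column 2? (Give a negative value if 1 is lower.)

1.59 km

For any compensation level in the mantle, the mantle terms cancel and isostasy reduces to e = (Σt_1 − Σt_2) − (Σ(ρt)_1 − Σ(ρt)_2) / ρ_m.
Σt_1 = 33.4 km; Σt_2 = 27.48 km; Σ(ρt)_1 = 92862.6; Σ(ρt)_2 = 78246.16 (in km·kg/m³).
e = (33.4 − 27.48) − (92862.6 − 78246.16) / 3377 = 1.59 km.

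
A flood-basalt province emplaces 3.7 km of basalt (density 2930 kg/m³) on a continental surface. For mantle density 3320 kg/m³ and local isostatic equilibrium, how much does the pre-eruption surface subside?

3.27 km

Subaerial loading: s = t ρ_load / ρ_m.
s = 3.7 km × 2930/3320 = 3.27 km.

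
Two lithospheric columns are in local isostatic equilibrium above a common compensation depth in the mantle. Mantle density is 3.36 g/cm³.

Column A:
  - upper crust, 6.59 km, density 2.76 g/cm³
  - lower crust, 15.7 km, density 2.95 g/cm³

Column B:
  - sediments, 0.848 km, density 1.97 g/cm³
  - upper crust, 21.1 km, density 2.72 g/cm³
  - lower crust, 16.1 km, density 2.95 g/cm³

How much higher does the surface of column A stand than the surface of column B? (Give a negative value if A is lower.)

−3.24 km

For any compensation level in the mantle, the mantle terms cancel and isostasy reduces to e = (Σt_A − Σt_B) − (Σ(ρt)_A − Σ(ρt)_B) / ρ_m.
Σt_A = 22.29 km; Σt_B = 38.048 km; Σ(ρt)_A = 64.5034; Σ(ρt)_B = 106.55756 (in km·g/cm³).
e = (22.29 − 38.048) − (64.5034 − 106.55756) / 3.36 = −3.24 km.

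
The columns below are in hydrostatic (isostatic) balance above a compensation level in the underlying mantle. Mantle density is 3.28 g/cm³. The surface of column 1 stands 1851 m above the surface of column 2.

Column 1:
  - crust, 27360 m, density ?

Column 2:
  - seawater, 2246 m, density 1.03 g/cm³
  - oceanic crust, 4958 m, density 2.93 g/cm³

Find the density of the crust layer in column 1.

Take the compensation level at the base of the deeper column (depth z_c below the surface of column 1) and equate Σ ρ_i t_i down to z_c; mantle fills any gap and the z_c terms cancel.
Column 1: 27360×ρ + (z_c − 27360)×3.28
Column 2: 1851×0 + 2246×1.03 + 4958×2.93 + (z_c − 1851 − 7204)×3.28
The z_c×3.28 term appears on both sides and cancels. Collect the known terms of each column as K = Σ(ρt)_known − 3.28 × (depth of known layers): K_1 = 0 − 3.28×27360 = −89740.8; K_2 = 16840.32 − 3.28×(1851 + 7204) = −12860.08.
Balance: K_1 + 27360×ρ = K_2, so ρ = (K_2 − K_1)/27360 = 76880.7/27360 = 2.81 g/cm³.

2.81 g/cm³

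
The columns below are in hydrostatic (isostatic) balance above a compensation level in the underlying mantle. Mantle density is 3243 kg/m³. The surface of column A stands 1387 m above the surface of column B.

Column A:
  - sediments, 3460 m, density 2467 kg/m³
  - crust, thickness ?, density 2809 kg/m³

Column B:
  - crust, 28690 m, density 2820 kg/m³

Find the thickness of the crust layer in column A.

32100 m

Take the compensation level at the base of the deeper column (depth z_c below the surface of column A) and equate Σ ρ_i t_i down to z_c; mantle fills any gap and the z_c terms cancel.
Column A: 3460×2467 + x×2809 + (z_c − 3460 − x)×3243
Column B: 1387×0 + 28690×2820 + (z_c − 1387 − 28690)×3243
The z_c×3243 term appears on both sides and cancels. Collect the known terms of each column as K = Σ(ρt)_known − 3243 × (depth of known layers): K_A = 8535820 − 3243×3460 = −2684960; K_B = 80905800 − 3243×(1387 + 28690) = −16633911.
Balance: K_A − x×(3243 − 2809) = K_B, so x = (K_A − K_B)/(3243 − 2809) = 13949000/434 = 32100 m.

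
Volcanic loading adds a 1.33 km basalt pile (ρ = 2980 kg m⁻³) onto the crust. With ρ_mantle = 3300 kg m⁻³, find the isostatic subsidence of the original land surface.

1.2 km

Subaerial loading: s = t ρ_load / ρ_m.
s = 1.33 km × 2980/3300 = 1.2 km.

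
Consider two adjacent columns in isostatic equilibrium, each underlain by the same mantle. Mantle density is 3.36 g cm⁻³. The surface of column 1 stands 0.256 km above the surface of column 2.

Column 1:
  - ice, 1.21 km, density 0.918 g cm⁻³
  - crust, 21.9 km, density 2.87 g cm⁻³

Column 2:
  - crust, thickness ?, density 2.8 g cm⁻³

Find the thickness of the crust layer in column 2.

Take the compensation level at the base of the deeper column (depth z_c below the surface of column 1) and equate Σ ρ_i t_i down to z_c; mantle fills any gap and the z_c terms cancel.
Column 1: 1.21×0.918 + 21.9×2.87 + (z_c − 23.11)×3.36
Column 2: 0.256×0 + x×2.8 + (z_c − 0.256 − 0 − x)×3.36
The z_c×3.36 term appears on both sides and cancels. Collect the known terms of each column as K = Σ(ρt)_known − 3.36 × (depth of known layers): K_1 = 63.96378 − 3.36×23.11 = −13.68582; K_2 = 0 − 3.36×(0.256 + 0) = −0.86016.
Balance: K_1 = K_2 − x×(3.36 − 2.8), so x = (K_2 − K_1)/(3.36 − 2.8) = 12.8257/0.56 = 22.9 km.

22.9 km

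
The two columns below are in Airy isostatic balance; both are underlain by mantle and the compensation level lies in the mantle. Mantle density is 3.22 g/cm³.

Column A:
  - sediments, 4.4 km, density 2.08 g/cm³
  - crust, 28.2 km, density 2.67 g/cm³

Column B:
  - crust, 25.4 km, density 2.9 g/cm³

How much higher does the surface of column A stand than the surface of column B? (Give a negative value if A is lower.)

3.85 km

For any compensation level in the mantle, the mantle terms cancel and isostasy reduces to e = (Σt_A − Σt_B) − (Σ(ρt)_A − Σ(ρt)_B) / ρ_m.
Σt_A = 32.6 km; Σt_B = 25.4 km; Σ(ρt)_A = 84.446; Σ(ρt)_B = 73.66 (in km·g/cm³).
e = (32.6 − 25.4) − (84.446 − 73.66) / 3.22 = 3.85 km.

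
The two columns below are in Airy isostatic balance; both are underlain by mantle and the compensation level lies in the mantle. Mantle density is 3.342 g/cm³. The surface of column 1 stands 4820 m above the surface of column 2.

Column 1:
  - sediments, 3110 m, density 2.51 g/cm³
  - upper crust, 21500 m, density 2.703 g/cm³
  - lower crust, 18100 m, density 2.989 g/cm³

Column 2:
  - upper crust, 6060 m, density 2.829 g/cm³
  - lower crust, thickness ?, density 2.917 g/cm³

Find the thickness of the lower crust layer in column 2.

Take the compensation level at the base of the deeper column (depth z_c below the surface of column 1) and equate Σ ρ_i t_i down to z_c; mantle fills any gap and the z_c terms cancel.
Column 1: 3110×2.51 + 21500×2.703 + 18100×2.989 + (z_c − 42710)×3.342
Column 2: 4820×0 + 6060×2.829 + x×2.917 + (z_c − 4820 − 6060 − x)×3.342
The z_c×3.342 term appears on both sides and cancels. Collect the known terms of each column as K = Σ(ρt)_known − 3.342 × (depth of known layers): K_1 = 120021.5 − 3.342×42710 = −22715.32; K_2 = 17143.74 − 3.342×(4820 + 6060) = −19217.22.
Balance: K_1 = K_2 − x×(3.342 − 2.917), so x = (K_2 − K_1)/(3.342 − 2.917) = 3498.1/0.425 = 8230 m.

8230 m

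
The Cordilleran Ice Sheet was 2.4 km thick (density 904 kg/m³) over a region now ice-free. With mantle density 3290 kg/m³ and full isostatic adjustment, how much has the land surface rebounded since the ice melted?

Removing the load lets mantle flow back in; uplift u satisfies ρ_ice t = ρ_m u.
u = t ρ_ice/ρ_m = 2.4 km × 904/3290 = 0.659 km.

0.659 km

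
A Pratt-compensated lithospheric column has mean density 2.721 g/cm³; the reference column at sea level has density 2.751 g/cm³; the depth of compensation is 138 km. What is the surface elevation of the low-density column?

1.52 km

ρ_ref D = ρ (D + h) → h = D (ρ_ref − ρ)/ρ.
h = 138 km × (2.751 − 2.721)/2.721 = 1.52 km.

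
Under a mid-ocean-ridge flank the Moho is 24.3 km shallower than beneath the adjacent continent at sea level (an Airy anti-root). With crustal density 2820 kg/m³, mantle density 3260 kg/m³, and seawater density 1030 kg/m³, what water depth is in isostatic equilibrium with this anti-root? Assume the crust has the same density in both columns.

5.97 km

Replacing a thickness d of crust by seawater at the top must be balanced by replacing crust with mantle at the base: d (ρ_c − ρ_w) = a (ρ_m − ρ_c).
d = a (ρ_m − ρ_c)/(ρ_c − ρ_w) = 24.3 km × 440/1790 = 5.97 km.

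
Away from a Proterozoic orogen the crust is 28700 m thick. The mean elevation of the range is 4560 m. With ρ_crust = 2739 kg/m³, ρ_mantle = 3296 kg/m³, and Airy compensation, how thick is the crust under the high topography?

55700 m

Root depth r = h ρ_c / (ρ_m − ρ_c) = 4560 m × 2739 / 557 = 22420 m.
Total thickness = T + h + r = 28700 m + 4560 m + 22420 m = 55700 m.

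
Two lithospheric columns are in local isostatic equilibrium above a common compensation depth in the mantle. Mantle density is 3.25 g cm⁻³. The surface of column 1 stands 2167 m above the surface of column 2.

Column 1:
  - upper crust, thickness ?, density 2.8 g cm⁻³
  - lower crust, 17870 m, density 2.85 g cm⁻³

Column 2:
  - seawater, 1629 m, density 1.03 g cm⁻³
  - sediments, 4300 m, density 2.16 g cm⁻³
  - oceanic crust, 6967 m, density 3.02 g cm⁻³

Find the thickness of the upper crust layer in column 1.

21800 m

Take the compensation level at the base of the deeper column (depth z_c below the surface of column 1) and equate Σ ρ_i t_i down to z_c; mantle fills any gap and the z_c terms cancel.
Column 1: x×2.8 + 17870×2.85 + (z_c − 17870 − x)×3.25
Column 2: 2167×0 + 1629×1.03 + 4300×2.16 + 6967×3.02 + (z_c − 2167 − 12896)×3.25
The z_c×3.25 term appears on both sides and cancels. Collect the known terms of each column as K = Σ(ρt)_known − 3.25 × (depth of known layers): K_1 = 50929.5 − 3.25×17870 = −7148; K_2 = 32006.21 − 3.25×(2167 + 12896) = −16948.54.
Balance: K_1 − x×(3.25 − 2.8) = K_2, so x = (K_1 − K_2)/(3.25 − 2.8) = 9800.54/0.45 = 21800 m.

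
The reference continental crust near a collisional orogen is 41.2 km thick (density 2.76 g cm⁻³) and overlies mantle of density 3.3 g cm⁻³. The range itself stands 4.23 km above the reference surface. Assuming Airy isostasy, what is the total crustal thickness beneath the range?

67 km

Root depth r = h ρ_c / (ρ_m − ρ_c) = 4.23 km × 2.76 / 0.54 = 21.62 km.
Total thickness = T + h + r = 41.2 km + 4.23 km + 21.62 km = 67 km.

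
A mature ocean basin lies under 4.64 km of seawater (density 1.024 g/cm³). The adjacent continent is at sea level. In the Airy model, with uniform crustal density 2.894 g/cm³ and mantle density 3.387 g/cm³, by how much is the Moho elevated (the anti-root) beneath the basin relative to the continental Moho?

Balancing pressure at the compensation depth: replacing crust with seawater at the top is compensated by replacing crust with mantle at the base: d (ρ_c − ρ_w) = a (ρ_m − ρ_c).
a = d (ρ_c − ρ_w)/(ρ_m − ρ_c) = 4.64 km × 1.87/0.493 = 17.6 km.

17.6 km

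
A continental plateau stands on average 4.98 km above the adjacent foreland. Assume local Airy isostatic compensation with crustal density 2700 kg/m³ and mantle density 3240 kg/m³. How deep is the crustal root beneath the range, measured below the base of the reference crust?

By Archimedes' principle applied to the lithosphere: the weight of the topography is balanced by the buoyancy of the root, ρ_c h = (ρ_m − ρ_c) r.
r = h · ρ_c / (ρ_m − ρ_c) = 4.98 km × 2700 / (3240 − 2700) = 24.9 km.

24.9 km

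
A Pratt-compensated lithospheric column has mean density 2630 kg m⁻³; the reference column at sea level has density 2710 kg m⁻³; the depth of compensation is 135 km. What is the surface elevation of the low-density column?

4.11 km

ρ_ref D = ρ (D + h) → h = D (ρ_ref − ρ)/ρ.
h = 135 km × (2710 − 2630)/2630 = 4.11 km.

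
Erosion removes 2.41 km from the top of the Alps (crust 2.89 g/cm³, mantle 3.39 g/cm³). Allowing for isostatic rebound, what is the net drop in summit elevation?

0.355 km

Rebound u = e ρ_c/ρ_m = 2.41 km × 2.89/3.39 = 2.055 km.
Net surface drop = e − u = 2.41 km − 2.055 km = e (ρ_m − ρ_c)/ρ_m = 0.355 km.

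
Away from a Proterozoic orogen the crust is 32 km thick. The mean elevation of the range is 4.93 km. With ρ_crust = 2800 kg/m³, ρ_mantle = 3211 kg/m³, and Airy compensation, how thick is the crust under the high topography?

70.5 km

Root depth r = h ρ_c / (ρ_m − ρ_c) = 4.93 km × 2800 / 411 = 33.59 km.
Total thickness = T + h + r = 32 km + 4.93 km + 33.59 km = 70.5 km.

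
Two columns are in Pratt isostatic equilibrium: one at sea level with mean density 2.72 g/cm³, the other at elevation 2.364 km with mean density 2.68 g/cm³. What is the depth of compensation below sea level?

158 km

ρ_ref D = ρ (D + h) → D (ρ_ref − ρ) = ρ h.
D = ρ h/(ρ_ref − ρ) = 2.68 × 2.364 km/(2.72 − 2.68) = 158 km.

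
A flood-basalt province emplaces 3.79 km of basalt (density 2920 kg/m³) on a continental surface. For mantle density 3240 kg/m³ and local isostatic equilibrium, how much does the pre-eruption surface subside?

3.42 km

Subaerial loading: s = t ρ_load / ρ_m.
s = 3.79 km × 2920/3240 = 3.42 km.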